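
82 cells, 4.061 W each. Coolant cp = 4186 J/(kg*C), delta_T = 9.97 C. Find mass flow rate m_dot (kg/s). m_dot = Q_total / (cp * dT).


Step 1: Total heat Q = 82 * 4.061 W = 333 W
Step 2: denom = cp * dT = 4186 * 9.97 = 41734
Step 3: m_dot = 333 / 41734 = 0.007979 kg/s

0.007979 kg/s


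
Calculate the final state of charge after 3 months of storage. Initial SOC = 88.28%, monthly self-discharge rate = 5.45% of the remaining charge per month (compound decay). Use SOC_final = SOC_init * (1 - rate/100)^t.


decay = (1 - 5.45/100)^3 = 0.84525
SOC_final = 88.28 * 0.84525 = 74.62%

74.62%


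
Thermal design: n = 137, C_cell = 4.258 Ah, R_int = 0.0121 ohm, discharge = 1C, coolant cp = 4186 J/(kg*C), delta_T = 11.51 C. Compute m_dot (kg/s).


Step 1: I = 1 * 4.258 = 4.258 A
Step 2: Q_cell = I^2 * R = 4.258^2 * 0.0121 = 0.21938 W
Step 3: Q_total = 137 * 0.21938 = 30.055 W
Step 4: m_dot = Q_total / (cp * dT) = 30.055 / (4186 * 11.51) = 6.238e-04 kg/s

6.238e-04 kg/s


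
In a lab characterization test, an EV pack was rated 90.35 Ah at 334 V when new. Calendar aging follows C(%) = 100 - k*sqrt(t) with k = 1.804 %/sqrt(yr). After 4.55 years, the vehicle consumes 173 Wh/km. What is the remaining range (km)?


Step 1: capacity retention = 100 - 1.804 * sqrt(4.55) = 100 - 1.804 * 2.1331 = 96.152%
Step 2: C_now = 90.35 * 96.152/100 = 86.873 Ah
Step 3: E_pack = V * C_now = 334 * 86.873 = 29016 Wh
Step 4: range = E_pack / consumption = 29016 / 173 = 167.7 km

167.7 km


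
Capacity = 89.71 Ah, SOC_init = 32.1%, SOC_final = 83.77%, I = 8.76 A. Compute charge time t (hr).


delta_Ah = 89.71 * (83.77 - 32.1) / 100 = 46.353 Ah
t = delta_Ah / I = 46.353 / 8.76 = 5.291 hr

5.291 hr


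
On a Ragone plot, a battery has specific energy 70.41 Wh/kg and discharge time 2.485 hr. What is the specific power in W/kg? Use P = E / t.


P_specific = E / t = 70.41 / 2.485 = 28.33 W/kg

28.33 W/kg


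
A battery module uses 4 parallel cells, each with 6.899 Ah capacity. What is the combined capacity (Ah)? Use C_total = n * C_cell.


Parallel capacities add: 4 * 6.899 Ah = 27.596 Ah

27.596 Ah


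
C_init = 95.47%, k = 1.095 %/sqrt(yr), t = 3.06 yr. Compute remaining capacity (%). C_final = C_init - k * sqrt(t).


sqrt(t) = sqrt(3.06) = 1.7493
C_final = 95.47 - 1.095 * 1.7493 = 93.55%

93.55%


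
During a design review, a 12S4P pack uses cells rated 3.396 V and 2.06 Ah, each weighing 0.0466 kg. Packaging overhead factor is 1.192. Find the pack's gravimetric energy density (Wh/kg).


Step 1: V_pack = 12 * 3.396 = 40.752 V
Step 2: C_pack = 4 * 2.06 = 8.24 Ah
Step 3: E_pack = V_pack * C_pack = 40.752 * 8.24 = 335.8 Wh
Step 4: m_pack = 12 * 4 * 0.0466 * 1.192 = 2.6663 kg
Step 5: ED = E_pack / m_pack = 335.8 / 2.6663 = 125.9 Wh/kg

125.9 Wh/kg


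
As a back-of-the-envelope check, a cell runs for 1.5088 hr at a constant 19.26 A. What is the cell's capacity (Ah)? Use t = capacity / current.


C = I * t = 19.26 * 1.5088 = 29.06 Ah

29.06 Ah


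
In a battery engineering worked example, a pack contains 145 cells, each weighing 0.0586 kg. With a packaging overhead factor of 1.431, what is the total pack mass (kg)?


Cell mass sum = 145 * 0.0586 = 8.497 kg
With overhead 1.431: m_pack = 8.497 * 1.431 = 12.16 kg

12.16 kg


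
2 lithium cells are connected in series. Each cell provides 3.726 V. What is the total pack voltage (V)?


Series voltages add: 2 * 3.726 V = 7.452 V

7.452 V


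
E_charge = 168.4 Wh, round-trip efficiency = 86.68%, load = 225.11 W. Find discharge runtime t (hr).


Step 1: E_discharge = eta/100 * E_charge = 86.68/100 * 168.4 = 145.97 Wh
Step 2: t = E_discharge / P = 145.97 / 225.11 = 0.6484 hr

0.6484 hr


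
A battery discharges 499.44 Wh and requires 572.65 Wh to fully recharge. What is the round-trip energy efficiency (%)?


eta_e = E_dis / E_chg * 100 = 499.44 / 572.65 * 100 = 87.22%

87.22%


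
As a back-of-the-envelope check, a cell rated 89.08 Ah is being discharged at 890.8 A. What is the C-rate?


Rearranging: C_rate = 890.8 / 89.08 = 10C

10C


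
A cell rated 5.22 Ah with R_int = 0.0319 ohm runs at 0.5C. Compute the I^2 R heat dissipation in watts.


Step 1: I = C_rate * capacity = 0.5 * 5.22 = 2.61 A
Step 2: Q = I^2 * R = 2.61^2 * 0.0319 = 6.8121 * 0.0319 = 0.2173 W

0.2173 W


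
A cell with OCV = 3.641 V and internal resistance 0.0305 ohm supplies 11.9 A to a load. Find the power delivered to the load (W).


Step 1: V_terminal = OCV - I*R = 3.641 - 11.9 * 0.0305 = 3.2781 V
Step 2: P_out = V_terminal * I = 3.2781 * 11.9 = 39.01 W

39.01 W


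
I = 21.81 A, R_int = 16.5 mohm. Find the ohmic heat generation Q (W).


Convert: R = 16.5 mohm = 0.0165 ohm
Q = I^2 * R = 21.81^2 * 0.0165 = 7.849 W

7.849 W


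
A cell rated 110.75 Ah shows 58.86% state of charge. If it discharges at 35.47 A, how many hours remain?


Step 1: remaining = SOC/100 * C_total = 58.86/100 * 110.75 = 65.187 Ah
Step 2: t = remaining / I = 65.187 / 35.47 = 1.838 hr

1.838 hr


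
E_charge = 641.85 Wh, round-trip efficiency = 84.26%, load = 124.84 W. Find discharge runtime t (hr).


Step 1: E_discharge = eta/100 * E_charge = 84.26/100 * 641.85 = 540.82 Wh
Step 2: t = E_discharge / P = 540.82 / 124.84 = 4.332 hr

4.332 hr


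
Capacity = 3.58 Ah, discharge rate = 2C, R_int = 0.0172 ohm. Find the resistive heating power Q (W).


Step 1: I = C_rate * capacity = 2 * 3.58 = 7.16 A
Step 2: Q = I^2 * R = 7.16^2 * 0.0172 = 51.266 * 0.0172 = 0.8818 W

0.8818 W


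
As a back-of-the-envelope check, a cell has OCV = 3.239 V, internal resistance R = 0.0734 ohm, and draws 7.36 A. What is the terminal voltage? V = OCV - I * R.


V = OCV - I*R = 3.239 - 7.36 * 0.0734 = 2.699 V

2.699 V


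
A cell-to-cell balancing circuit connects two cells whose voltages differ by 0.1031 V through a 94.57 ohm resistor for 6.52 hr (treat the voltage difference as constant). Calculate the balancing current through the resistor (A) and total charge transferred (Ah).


First, Ohm's law: I_bal = 0.1031 V / 94.57 ohm = 0.0010902 A
Then Q = I * t = 0.0010902 A * 6.52 hr = 0.007108 Ah

I=0.0010902 A, Q=0.007108 Ah


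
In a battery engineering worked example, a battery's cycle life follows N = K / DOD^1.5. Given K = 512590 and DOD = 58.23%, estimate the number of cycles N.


DOD^1.5 = 444.34
N = K / DOD^1.5 = 512590 / 444.34 = 1154

1154 cycles


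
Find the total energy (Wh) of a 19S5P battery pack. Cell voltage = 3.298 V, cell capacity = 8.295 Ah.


V_pack = 19 * 3.298 = 62.662 V
C_pack = 5 * 8.295 = 41.475 Ah
E = V_pack * C_pack = 62.662 * 41.475 = 2599 Wh

2599 Wh


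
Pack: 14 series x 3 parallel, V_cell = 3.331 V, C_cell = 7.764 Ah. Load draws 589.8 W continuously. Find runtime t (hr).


Step 1: E_pack = Ns * V_cell * Np * C_cell = 14 * 3.331 * 3 * 7.764 = 1086.2 Wh
Step 2: t = E_pack / P = 1086.2 / 589.8 = 1.842 hr

1.842 hr


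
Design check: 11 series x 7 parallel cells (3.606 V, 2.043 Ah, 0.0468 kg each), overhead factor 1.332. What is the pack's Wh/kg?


Step 1: V_pack = 11 * 3.606 = 39.666 V
Step 2: C_pack = 7 * 2.043 = 14.301 Ah
Step 3: E_pack = V_pack * C_pack = 39.666 * 14.301 = 567.26 Wh
Step 4: m_pack = 11 * 7 * 0.0468 * 1.332 = 4.8 kg
Step 5: ED = E_pack / m_pack = 567.26 / 4.8 = 118.2 Wh/kg

118.2 Wh/kg


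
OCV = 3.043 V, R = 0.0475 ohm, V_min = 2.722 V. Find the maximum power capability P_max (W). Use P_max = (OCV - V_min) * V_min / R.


P_max = (OCV - V_min) * V_min / R = (3.043 - 2.722) * 2.722 / 0.0475 = 0.321 * 2.722 / 0.0475 = 18.39 W

18.39 W


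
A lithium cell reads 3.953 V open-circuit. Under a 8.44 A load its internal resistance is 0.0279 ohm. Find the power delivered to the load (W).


Step 1: V_terminal = OCV - I*R = 3.953 - 8.44 * 0.0279 = 3.7175 V
Step 2: P_out = V_terminal * I = 3.7175 * 8.44 = 31.38 W

31.38 W


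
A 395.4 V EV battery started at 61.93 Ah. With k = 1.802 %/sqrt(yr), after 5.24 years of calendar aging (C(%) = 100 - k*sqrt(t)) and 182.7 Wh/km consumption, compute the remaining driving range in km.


Step 1: capacity retention = 100 - 1.802 * sqrt(5.24) = 100 - 1.802 * 2.2891 = 95.875%
Step 2: C_now = 61.93 * 95.875/100 = 59.375 Ah
Step 3: E_pack = V * C_now = 395.4 * 59.375 = 23477 Wh
Step 4: range = E_pack / consumption = 23477 / 182.7 = 128.5 km

128.5 km


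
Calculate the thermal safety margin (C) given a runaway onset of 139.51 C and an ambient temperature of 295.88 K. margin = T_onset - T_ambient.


Convert: T_ambient = 295.88 K = 22.73 C
margin = 139.51 - 22.73 = 116.78 C

116.78 C


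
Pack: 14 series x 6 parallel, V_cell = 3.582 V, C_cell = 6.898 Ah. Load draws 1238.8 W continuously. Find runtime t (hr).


Step 1: E_pack = Ns * V_cell * Np * C_cell = 14 * 3.582 * 6 * 6.898 = 2075.5 Wh
Step 2: t = E_pack / P = 2075.5 / 1238.8 = 1.675 hr

1.675 hr


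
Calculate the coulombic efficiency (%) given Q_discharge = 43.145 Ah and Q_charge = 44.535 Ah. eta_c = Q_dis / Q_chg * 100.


eta_c = Q_dis / Q_chg * 100 = 43.145 / 44.535 * 100 = 96.88%

96.88%


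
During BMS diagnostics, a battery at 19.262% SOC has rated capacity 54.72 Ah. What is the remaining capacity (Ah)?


remaining = SOC / 100 * total = 19.262 / 100 * 54.72 = 10.54 Ah

10.54 Ah


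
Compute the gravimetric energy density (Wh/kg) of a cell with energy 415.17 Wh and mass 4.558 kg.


Specific energy = 415.17 Wh / 4.558 kg = 91.09 Wh/kg

91.09 Wh/kg


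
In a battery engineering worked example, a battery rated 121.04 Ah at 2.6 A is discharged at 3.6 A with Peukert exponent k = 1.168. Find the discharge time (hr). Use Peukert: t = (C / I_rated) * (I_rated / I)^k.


Step 1: t_rated = C / I_rated = 121.04 / 2.6 = 46.554 hr
Step 2: ratio = 2.6 / 3.6 = 0.72222
Step 3: ratio^k = 0.72222^1.168 = 0.6838
Step 4: t = t_rated * ratio^k = 46.554 * 0.6838 = 31.83 hr

31.83 hr


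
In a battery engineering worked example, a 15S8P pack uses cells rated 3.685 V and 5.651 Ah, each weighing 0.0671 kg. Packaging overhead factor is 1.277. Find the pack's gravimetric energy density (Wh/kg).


Step 1: V_pack = 15 * 3.685 = 55.275 V
Step 2: C_pack = 8 * 5.651 = 45.208 Ah
Step 3: E_pack = V_pack * C_pack = 55.275 * 45.208 = 2498.9 Wh
Step 4: m_pack = 15 * 8 * 0.0671 * 1.277 = 10.282 kg
Step 5: ED = E_pack / m_pack = 2498.9 / 10.282 = 243.0 Wh/kg

243.0 Wh/kg


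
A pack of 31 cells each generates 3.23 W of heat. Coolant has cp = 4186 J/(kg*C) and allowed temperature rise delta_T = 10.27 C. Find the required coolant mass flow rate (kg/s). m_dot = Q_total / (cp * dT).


Q_total = 31 * 3.23 = 100.13 W
m_dot = Q_total / (cp * dT) = 100.13 / (4186 * 10.27) = 0.002329 kg/s

0.002329 kg/s


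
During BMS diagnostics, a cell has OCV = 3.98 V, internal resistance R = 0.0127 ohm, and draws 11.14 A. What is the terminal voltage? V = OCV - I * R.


IR drop = 11.14 * 0.0127 = 0.14148 V
V = 3.98 - 0.14148 = 3.839 V

3.839 V


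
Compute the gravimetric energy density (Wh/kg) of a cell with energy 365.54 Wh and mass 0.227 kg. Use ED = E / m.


ED = E / m = 365.54 / 0.227 = 1610 Wh/kg

1610 Wh/kg


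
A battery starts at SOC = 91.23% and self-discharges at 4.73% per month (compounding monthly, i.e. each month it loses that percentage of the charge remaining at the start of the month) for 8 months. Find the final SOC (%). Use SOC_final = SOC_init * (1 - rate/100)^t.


decay = (1 - 4.73/100)^8 = 0.67866
SOC_final = 91.23 * 0.67866 = 61.91%

61.91%


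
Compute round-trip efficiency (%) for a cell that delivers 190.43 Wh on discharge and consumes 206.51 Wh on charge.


Round-trip efficiency = 190.43/206.51 * 100% = 92.21%

92.21%


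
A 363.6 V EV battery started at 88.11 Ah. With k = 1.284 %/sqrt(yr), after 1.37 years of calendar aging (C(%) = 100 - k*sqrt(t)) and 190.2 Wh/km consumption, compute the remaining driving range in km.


Step 1: capacity retention = 100 - 1.284 * sqrt(1.37) = 100 - 1.284 * 1.1705 = 98.497%
Step 2: C_now = 88.11 * 98.497/100 = 86.786 Ah
Step 3: E_pack = V * C_now = 363.6 * 86.786 = 31555 Wh
Step 4: range = E_pack / consumption = 31555 / 190.2 = 165.9 km

165.9 km


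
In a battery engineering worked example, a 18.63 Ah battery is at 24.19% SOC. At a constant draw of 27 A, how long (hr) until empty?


Step 1: remaining = SOC/100 * C_total = 24.19/100 * 18.63 = 4.5066 Ah
Step 2: t = remaining / I = 4.5066 / 27 = 0.1669 hr

0.1669 hr


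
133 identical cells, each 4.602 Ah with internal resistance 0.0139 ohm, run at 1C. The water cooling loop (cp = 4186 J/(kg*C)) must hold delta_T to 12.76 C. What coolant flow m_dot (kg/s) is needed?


Step 1: I = 1 * 4.602 = 4.602 A
Step 2: Q_cell = I^2 * R = 4.602^2 * 0.0139 = 0.29438 W
Step 3: Q_total = 133 * 0.29438 = 39.153 W
Step 4: m_dot = Q_total / (cp * dT) = 39.153 / (4186 * 12.76) = 7.330e-04 kg/s

7.330e-04 kg/s


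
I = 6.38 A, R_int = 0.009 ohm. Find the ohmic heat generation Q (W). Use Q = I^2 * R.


Q = I^2 * R = 6.38^2 * 0.009 = 0.3663 W

0.3663 W


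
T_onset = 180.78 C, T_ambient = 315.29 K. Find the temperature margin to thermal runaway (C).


Convert: T_ambient = 315.29 K = 42.14 C
margin = 180.78 - 42.14 = 138.64 C

138.64 C


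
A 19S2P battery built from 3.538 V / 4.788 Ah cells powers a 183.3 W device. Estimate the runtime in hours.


Step 1: E_pack = Ns * V_cell * Np * C_cell = 19 * 3.538 * 2 * 4.788 = 643.72 Wh
Step 2: t = E_pack / P = 643.72 / 183.3 = 3.512 hr

3.512 hr


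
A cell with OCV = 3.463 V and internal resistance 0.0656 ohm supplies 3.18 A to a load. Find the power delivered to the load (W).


Step 1: V_terminal = OCV - I*R = 3.463 - 3.18 * 0.0656 = 3.2544 V
Step 2: P_out = V_terminal * I = 3.2544 * 3.18 = 10.35 W

10.35 W


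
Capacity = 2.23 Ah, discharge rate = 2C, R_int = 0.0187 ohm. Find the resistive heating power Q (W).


Step 1: I = C_rate * capacity = 2 * 2.23 = 4.46 A
Step 2: Q = I^2 * R = 4.46^2 * 0.0187 = 19.892 * 0.0187 = 0.3720 W

0.3720 W


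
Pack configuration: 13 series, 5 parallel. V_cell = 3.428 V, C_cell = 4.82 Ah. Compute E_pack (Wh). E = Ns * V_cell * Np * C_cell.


V_pack = 13 * 3.428 = 44.564 V
C_pack = 5 * 4.82 = 24.1 Ah
E = V_pack * C_pack = 44.564 * 24.1 = 1074 Wh

1074 Wh


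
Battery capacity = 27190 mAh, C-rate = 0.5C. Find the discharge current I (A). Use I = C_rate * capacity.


Convert: capacity = 27190 mAh = 27.19 Ah
At 0.5C: I = 0.5 * 27.19 Ah = 13.595 A

13.595 A


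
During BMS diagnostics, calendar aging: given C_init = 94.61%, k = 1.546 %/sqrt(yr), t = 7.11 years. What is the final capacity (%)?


Step 1: sqrt(7.11 yr) = 2.6665
Step 2: drop = 1.546 * 2.6665 = 4.1224
Step 3: C_final = 94.61 - 4.1224 = 90.49%

90.49%


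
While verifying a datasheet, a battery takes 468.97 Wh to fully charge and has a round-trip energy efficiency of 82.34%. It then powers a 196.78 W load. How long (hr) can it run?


Step 1: E_discharge = eta/100 * E_charge = 82.34/100 * 468.97 = 386.15 Wh
Step 2: t = E_discharge / P = 386.15 / 196.78 = 1.962 hr

1.962 hr


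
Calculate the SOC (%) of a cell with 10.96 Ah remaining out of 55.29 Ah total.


SOC% = 10.96 / 55.29 * 100 = 19.82%

19.82%


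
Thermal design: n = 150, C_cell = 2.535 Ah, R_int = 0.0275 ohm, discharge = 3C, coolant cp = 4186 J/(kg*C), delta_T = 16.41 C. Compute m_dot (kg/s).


Step 1: I = 3 * 2.535 = 7.605 A
Step 2: Q_cell = I^2 * R = 7.605^2 * 0.0275 = 1.5905 W
Step 3: Q_total = 150 * 1.5905 = 238.58 W
Step 4: m_dot = Q_total / (cp * dT) = 238.58 / (4186 * 16.41) = 0.003473 kg/s

0.003473 kg/s


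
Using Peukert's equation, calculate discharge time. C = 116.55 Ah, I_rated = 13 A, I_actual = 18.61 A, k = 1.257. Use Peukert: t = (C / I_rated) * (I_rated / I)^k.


Step 1: t_rated = C / I_rated = 116.55 / 13 = 8.9654 hr
Step 2: ratio = 13 / 18.61 = 0.69855
Step 3: ratio^k = 0.69855^1.257 = 0.63702
Step 4: t = t_rated * ratio^k = 8.9654 * 0.63702 = 5.711 hr

5.711 hr


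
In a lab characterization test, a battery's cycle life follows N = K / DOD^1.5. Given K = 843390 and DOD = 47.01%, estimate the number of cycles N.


Step 1: DOD^1.5 = 47.01^1.5 = 322.32
Step 2: N = 843390 / 322.32 = 2617 cycles

2617 cycles


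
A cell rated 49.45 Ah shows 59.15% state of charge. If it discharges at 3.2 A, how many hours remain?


Step 1: remaining = SOC/100 * C_total = 59.15/100 * 49.45 = 29.25 Ah
Step 2: t = remaining / I = 29.25 / 3.2 = 9.141 hr

9.141 hr


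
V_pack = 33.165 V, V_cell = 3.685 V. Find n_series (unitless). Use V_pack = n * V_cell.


Rearranging: n = V_pack / V_cell = 33.165 / 3.685 = 9 cells

9


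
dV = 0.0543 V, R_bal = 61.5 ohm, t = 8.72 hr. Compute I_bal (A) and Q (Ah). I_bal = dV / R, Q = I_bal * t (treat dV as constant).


I_bal = dV / R = 0.0543 / 61.5 = 8.8293e-04 A
Q = I_bal * t = 8.8293e-04 * 8.72 = 0.007699 Ah

I=8.8293e-04 A, Q=0.007699 Ah


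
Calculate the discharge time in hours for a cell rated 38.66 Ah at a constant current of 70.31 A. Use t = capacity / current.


Runtime = 38.66 Ah / 70.31 A = 0.5499 hr

0.5499 hr


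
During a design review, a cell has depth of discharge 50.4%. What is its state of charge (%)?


SOC = 100 - DOD = 100 - 50.4 = 49.6%

49.6%


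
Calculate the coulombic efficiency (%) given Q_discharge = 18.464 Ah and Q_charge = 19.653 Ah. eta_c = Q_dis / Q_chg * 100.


Coulombic efficiency = 18.464/19.653 * 100% = 93.95%

93.95%


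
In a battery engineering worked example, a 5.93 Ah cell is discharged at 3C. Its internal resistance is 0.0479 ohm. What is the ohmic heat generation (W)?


Step 1: I = C_rate * capacity = 3 * 5.93 = 17.79 A
Step 2: Q = I^2 * R = 17.79^2 * 0.0479 = 316.48 * 0.0479 = 15.16 W

15.16 W


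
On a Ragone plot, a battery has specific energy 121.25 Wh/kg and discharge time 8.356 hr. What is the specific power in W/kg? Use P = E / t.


Specific power = 121.25 Wh/kg / 8.356 hr = 14.51 W/kg

14.51 W/kg


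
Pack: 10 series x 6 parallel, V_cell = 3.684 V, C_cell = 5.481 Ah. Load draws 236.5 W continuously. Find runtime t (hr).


Step 1: E_pack = Ns * V_cell * Np * C_cell = 10 * 3.684 * 6 * 5.481 = 1211.5 Wh
Step 2: t = E_pack / P = 1211.5 / 236.5 = 5.123 hr

5.123 hr


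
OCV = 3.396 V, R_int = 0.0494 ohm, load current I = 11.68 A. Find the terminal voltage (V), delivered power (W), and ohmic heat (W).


Step 1: V_terminal = OCV - I*R = 3.396 - 11.68 * 0.0494 = 2.819 V
Step 2: P_out = V_terminal * I = 2.819 * 11.68 = 32.93 W
Step 3: Q = I^2 * R = 11.68^2 * 0.0494 = 6.739 W

V=2.819 V, P=32.93 W, Q=6.739 W


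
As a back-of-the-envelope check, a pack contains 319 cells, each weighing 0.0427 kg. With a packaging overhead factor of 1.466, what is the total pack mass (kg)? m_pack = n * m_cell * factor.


m_pack = n * m_cell * overhead = 319 * 0.0427 * 1.466 = 19.97 kg

19.97 kg


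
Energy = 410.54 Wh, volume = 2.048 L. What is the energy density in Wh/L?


Volumetric ED = 410.54 Wh / 2.048 L = 200.5 Wh/L

200.5 Wh/L


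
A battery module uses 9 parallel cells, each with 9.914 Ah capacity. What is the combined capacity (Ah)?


C_total = 9 * 9.914 = 89.226 Ah

89.226 Ah


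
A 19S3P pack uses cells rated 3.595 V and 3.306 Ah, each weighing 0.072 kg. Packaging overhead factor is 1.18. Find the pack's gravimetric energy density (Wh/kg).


Step 1: V_pack = 19 * 3.595 = 68.305 V
Step 2: C_pack = 3 * 3.306 = 9.918 Ah
Step 3: E_pack = V_pack * C_pack = 68.305 * 9.918 = 677.45 Wh
Step 4: m_pack = 19 * 3 * 0.072 * 1.18 = 4.8427 kg
Step 5: ED = E_pack / m_pack = 677.45 / 4.8427 = 139.9 Wh/kg

139.9 Wh/kg


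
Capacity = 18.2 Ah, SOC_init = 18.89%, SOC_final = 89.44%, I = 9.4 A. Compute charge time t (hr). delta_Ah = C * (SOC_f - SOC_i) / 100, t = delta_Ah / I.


Step 1: dSOC = 89.44% - 18.89% = 70.55%
Step 2: delta_Ah = 18.2 * 70.55 / 100 = 12.84 Ah
Step 3: t = 12.84 / 9.4 = 1.366 hr

1.366 hr


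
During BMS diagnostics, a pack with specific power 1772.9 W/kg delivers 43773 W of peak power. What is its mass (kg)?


m = P / SP = 43773 / 1772.9 = 24.69 kg

24.69 kg


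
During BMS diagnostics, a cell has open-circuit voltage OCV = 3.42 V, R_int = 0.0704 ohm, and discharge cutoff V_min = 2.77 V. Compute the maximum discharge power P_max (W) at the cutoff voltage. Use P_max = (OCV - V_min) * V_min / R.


P_max = (OCV - V_min) * V_min / R = (3.42 - 2.77) * 2.77 / 0.0704 = 0.65 * 2.77 / 0.0704 = 25.58 W

25.58 W


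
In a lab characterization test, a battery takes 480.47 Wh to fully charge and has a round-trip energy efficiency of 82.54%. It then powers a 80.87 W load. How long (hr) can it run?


Step 1: E_discharge = eta/100 * E_charge = 82.54/100 * 480.47 = 396.58 Wh
Step 2: t = E_discharge / P = 396.58 / 80.87 = 4.904 hr

4.904 hr


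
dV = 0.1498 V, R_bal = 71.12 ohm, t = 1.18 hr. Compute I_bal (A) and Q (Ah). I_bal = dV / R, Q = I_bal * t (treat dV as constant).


I_bal = dV / R = 0.1498 / 71.12 = 0.0021063 A
Q = I_bal * t = 0.0021063 * 1.18 = 0.002485 Ah

I=0.0021063 A, Q=0.002485 Ah


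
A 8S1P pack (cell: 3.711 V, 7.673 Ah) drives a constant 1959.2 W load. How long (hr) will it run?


Step 1: E_pack = Ns * V_cell * Np * C_cell = 8 * 3.711 * 1 * 7.673 = 227.8 Wh
Step 2: t = E_pack / P = 227.8 / 1959.2 = 0.1163 hr

0.1163 hr


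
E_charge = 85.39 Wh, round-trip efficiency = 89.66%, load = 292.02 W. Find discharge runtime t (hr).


Step 1: E_discharge = eta/100 * E_charge = 89.66/100 * 85.39 = 76.561 Wh
Step 2: t = E_discharge / P = 76.561 / 292.02 = 0.2622 hr

0.2622 hr


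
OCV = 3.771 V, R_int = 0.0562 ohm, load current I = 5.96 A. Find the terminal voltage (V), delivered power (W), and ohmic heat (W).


Step 1: V_terminal = OCV - I*R = 3.771 - 5.96 * 0.0562 = 3.436 V
Step 2: P_out = V_terminal * I = 3.436 * 5.96 = 20.48 W
Step 3: Q = I^2 * R = 5.96^2 * 0.0562 = 1.996 W

V=3.436 V, P=20.48 W, Q=1.996 W


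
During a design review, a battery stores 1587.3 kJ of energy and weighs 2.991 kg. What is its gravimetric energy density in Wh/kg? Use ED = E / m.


Convert: E = 1587.3 kJ = 440.92 Wh
ED = E / m = 440.92 / 2.991 = 147.4 Wh/kg

147.4 Wh/kg


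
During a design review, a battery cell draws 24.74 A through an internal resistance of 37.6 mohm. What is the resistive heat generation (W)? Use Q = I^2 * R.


Convert: R = 37.6 mohm = 0.0376 ohm
Q = I^2 * R = 24.74^2 * 0.0376 = 23.01 W

23.01 W


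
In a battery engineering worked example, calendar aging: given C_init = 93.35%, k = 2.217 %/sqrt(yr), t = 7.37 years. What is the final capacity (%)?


sqrt(t) = sqrt(7.37) = 2.7148
C_final = 93.35 - 2.217 * 2.7148 = 87.33%

87.33%


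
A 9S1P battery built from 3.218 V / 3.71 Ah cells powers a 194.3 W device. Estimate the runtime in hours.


Step 1: E_pack = Ns * V_cell * Np * C_cell = 9 * 3.218 * 1 * 3.71 = 107.45 Wh
Step 2: t = E_pack / P = 107.45 / 194.3 = 0.5530 hr

0.5530 hr


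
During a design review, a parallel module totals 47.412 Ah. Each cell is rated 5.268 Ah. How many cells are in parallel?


n = C_total / C_cell = 47.412 / 5.268 = 9

9


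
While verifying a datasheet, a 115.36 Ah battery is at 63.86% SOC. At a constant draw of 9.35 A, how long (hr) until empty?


Step 1: remaining = SOC/100 * C_total = 63.86/100 * 115.36 = 73.669 Ah
Step 2: t = remaining / I = 73.669 / 9.35 = 7.879 hr

7.879 hr


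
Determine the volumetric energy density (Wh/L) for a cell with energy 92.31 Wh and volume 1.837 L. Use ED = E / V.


Volumetric ED = 92.31 Wh / 1.837 L = 50.25 Wh/L

50.25 Wh/L


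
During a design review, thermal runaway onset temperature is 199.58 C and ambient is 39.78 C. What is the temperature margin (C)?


Safety margin = 199.58 C - 39.78 C = 159.8 C

159.8 C


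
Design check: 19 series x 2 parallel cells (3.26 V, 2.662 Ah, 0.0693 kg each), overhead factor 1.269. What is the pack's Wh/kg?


Step 1: V_pack = 19 * 3.26 = 61.94 V
Step 2: C_pack = 2 * 2.662 = 5.324 Ah
Step 3: E_pack = V_pack * C_pack = 61.94 * 5.324 = 329.77 Wh
Step 4: m_pack = 19 * 2 * 0.0693 * 1.269 = 3.3418 kg
Step 5: ED = E_pack / m_pack = 329.77 / 3.3418 = 98.68 Wh/kg

98.68 Wh/kg


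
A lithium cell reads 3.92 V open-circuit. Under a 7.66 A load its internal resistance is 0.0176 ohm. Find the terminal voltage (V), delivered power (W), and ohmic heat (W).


Step 1: V_terminal = OCV - I*R = 3.92 - 7.66 * 0.0176 = 3.7852 V
Step 2: P_out = V_terminal * I = 3.7852 * 7.66 = 28.99 W
Step 3: Q = I^2 * R = 7.66^2 * 0.0176 = 1.033 W

V=3.7852 V, P=28.99 W, Q=1.033 W


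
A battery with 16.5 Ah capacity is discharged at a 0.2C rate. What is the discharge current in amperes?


At 0.2C: I = 0.2 * 16.5 Ah = 3.3 A

3.3 A


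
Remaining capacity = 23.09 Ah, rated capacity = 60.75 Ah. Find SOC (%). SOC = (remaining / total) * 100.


SOC% = 23.09 / 60.75 * 100 = 38.01%

38.01%


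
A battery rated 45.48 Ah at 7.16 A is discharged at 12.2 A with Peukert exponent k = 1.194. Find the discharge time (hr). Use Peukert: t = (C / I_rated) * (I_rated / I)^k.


t_rated = C / I_rated = 45.48 / 7.16 = 6.352 hr
(I_rated/I)^k = (0.58689)^1.194 = 0.52924
t = t_rated * (I_rated/I)^k = 6.352 * 0.52924 = 3.362 hr

3.362 hr


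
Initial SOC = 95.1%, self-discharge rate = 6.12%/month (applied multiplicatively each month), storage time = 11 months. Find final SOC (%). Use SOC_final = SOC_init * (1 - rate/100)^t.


decay = (1 - 6.12/100)^11 = 0.49923
SOC_final = 95.1 * 0.49923 = 47.48%

47.48%


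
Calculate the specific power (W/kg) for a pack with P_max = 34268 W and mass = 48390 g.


Convert: m = 48390 g = 48.39 kg
Specific power = 34268 W / 48.39 kg = 708.2 W/kg

708.2 W/kg


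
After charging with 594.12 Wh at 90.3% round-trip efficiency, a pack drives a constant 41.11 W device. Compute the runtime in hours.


Step 1: E_discharge = eta/100 * E_charge = 90.3/100 * 594.12 = 536.49 Wh
Step 2: t = E_discharge / P = 536.49 / 41.11 = 13.05 hr

13.05 hr


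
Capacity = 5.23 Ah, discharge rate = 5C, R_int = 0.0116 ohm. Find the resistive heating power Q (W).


Step 1: I = C_rate * capacity = 5 * 5.23 = 26.15 A
Step 2: Q = I^2 * R = 26.15^2 * 0.0116 = 683.82 * 0.0116 = 7.932 W

7.932 W


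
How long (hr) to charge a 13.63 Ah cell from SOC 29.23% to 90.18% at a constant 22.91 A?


delta_Ah = 13.63 * (90.18 - 29.23) / 100 = 8.3075 Ah
t = delta_Ah / I = 8.3075 / 22.91 = 0.3626 hr

0.3626 hr


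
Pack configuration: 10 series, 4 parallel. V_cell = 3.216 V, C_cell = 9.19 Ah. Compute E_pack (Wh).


V_pack = 10 * 3.216 = 32.16 V
C_pack = 4 * 9.19 = 36.76 Ah
E = V_pack * C_pack = 32.16 * 36.76 = 1182 Wh

1182 Wh


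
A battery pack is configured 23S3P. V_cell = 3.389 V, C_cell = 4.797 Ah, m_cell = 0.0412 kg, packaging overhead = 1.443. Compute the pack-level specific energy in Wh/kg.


Step 1: V_pack = 23 * 3.389 = 77.947 V
Step 2: C_pack = 3 * 4.797 = 14.391 Ah
Step 3: E_pack = V_pack * C_pack = 77.947 * 14.391 = 1121.7 Wh
Step 4: m_pack = 23 * 3 * 0.0412 * 1.443 = 4.1022 kg
Step 5: ED = E_pack / m_pack = 1121.7 / 4.1022 = 273.4 Wh/kg

273.4 Wh/kg


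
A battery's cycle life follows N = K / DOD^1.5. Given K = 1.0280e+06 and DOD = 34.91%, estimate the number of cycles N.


DOD^1.5 = 206.26
N = K / DOD^1.5 = 1.0280e+06 / 206.26 = 4984

4984 cycles


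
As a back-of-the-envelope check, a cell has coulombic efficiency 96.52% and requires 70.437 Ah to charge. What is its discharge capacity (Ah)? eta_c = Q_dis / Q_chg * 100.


Q_dis = eta/100 * Q_chg = 96.52/100 * 70.437 = 67.99 Ah

67.99 Ah


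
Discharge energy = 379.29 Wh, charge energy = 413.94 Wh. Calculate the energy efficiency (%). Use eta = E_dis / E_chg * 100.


eta_e = E_dis / E_chg * 100 = 379.29 / 413.94 * 100 = 91.63%

91.63%


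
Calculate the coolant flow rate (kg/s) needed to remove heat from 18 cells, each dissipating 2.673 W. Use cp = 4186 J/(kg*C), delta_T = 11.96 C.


Q_total = 18 * 2.673 = 48.114 W
m_dot = Q_total / (cp * dT) = 48.114 / (4186 * 11.96) = 9.610e-04 kg/s

9.610e-04 kg/s


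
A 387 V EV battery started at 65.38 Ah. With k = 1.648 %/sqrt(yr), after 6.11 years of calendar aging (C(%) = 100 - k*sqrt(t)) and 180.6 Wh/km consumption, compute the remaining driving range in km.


Step 1: capacity retention = 100 - 1.648 * sqrt(6.11) = 100 - 1.648 * 2.4718 = 95.926%
Step 2: C_now = 65.38 * 95.926/100 = 62.716 Ah
Step 3: E_pack = V * C_now = 387 * 62.716 = 24271 Wh
Step 4: range = E_pack / consumption = 24271 / 180.6 = 134.4 km

134.4 km


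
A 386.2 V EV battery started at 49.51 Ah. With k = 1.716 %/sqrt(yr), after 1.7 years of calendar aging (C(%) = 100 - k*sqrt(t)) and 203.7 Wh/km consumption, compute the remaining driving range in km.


Step 1: capacity retention = 100 - 1.716 * sqrt(1.7) = 100 - 1.716 * 1.3038 = 97.763%
Step 2: C_now = 49.51 * 97.763/100 = 48.402 Ah
Step 3: E_pack = V * C_now = 386.2 * 48.402 = 18693 Wh
Step 4: range = E_pack / consumption = 18693 / 203.7 = 91.77 km

91.77 km


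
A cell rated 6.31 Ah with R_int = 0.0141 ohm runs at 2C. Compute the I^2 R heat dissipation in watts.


Step 1: I = C_rate * capacity = 2 * 6.31 = 12.62 A
Step 2: Q = I^2 * R = 12.62^2 * 0.0141 = 159.26 * 0.0141 = 2.246 W

2.246 W


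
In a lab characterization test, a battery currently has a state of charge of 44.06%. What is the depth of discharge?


DOD = 100 - SOC = 100 - 44.06 = 55.94%

55.94%


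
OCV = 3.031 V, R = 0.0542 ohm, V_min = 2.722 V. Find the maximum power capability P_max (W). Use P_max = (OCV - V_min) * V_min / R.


P_max = (OCV - V_min) * V_min / R = (3.031 - 2.722) * 2.722 / 0.0542 = 0.309 * 2.722 / 0.0542 = 15.52 W

15.52 W


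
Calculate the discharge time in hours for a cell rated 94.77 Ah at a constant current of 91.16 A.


Runtime = 94.77 Ah / 91.16 A = 1.040 hr

1.040 hr


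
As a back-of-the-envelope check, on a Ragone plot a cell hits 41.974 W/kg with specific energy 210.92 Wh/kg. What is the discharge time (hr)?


t = E / P = 210.92 / 41.974 = 5.025 hr

5.025 hr


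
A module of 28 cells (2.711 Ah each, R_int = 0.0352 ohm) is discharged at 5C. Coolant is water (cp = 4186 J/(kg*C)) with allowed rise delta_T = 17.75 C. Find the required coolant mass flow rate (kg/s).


Step 1: I = 5 * 2.711 = 13.555 A
Step 2: Q_cell = I^2 * R = 13.555^2 * 0.0352 = 6.4676 W
Step 3: Q_total = 28 * 6.4676 = 181.09 W
Step 4: m_dot = Q_total / (cp * dT) = 181.09 / (4186 * 17.75) = 0.002437 kg/s

0.002437 kg/s


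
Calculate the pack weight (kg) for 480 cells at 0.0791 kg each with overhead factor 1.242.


m_pack = n * m_cell * overhead = 480 * 0.0791 * 1.242 = 47.16 kg

47.16 kg


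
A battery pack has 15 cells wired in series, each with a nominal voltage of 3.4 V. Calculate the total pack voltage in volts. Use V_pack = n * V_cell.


V_pack = n * V_cell = 15 * 3.4 = 51 V

51 V


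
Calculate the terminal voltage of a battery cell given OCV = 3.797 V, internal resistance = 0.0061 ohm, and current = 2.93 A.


IR drop = 2.93 * 0.0061 = 0.017873 V
V = 3.797 - 0.017873 = 3.779 V

3.779 V


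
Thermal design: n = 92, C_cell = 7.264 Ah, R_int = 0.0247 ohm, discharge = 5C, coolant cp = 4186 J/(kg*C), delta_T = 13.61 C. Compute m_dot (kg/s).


Step 1: I = 5 * 7.264 = 36.32 A
Step 2: Q_cell = I^2 * R = 36.32^2 * 0.0247 = 32.583 W
Step 3: Q_total = 92 * 32.583 = 2997.6 W
Step 4: m_dot = Q_total / (cp * dT) = 2997.6 / (4186 * 13.61) = 0.05262 kg/s

0.05262 kg/s


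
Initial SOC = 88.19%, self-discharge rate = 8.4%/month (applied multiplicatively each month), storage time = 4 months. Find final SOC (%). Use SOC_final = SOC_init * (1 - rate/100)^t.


Monthly retention factor = 1 - 8.4/100 = 0.916
Over 4 months: factor^4 = 0.70401
SOC_final = 88.19 * 0.70401 = 62.09%

62.09%


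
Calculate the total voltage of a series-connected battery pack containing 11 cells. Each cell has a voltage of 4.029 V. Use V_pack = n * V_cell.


Series voltages add: 11 * 4.029 V = 44.319 V

44.319 V


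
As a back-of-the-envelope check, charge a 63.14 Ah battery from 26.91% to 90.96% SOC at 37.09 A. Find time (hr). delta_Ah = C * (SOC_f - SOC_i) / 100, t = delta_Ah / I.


delta_Ah = 63.14 * (90.96 - 26.91) / 100 = 40.441 Ah
t = delta_Ah / I = 40.441 / 37.09 = 1.090 hr

1.090 hr


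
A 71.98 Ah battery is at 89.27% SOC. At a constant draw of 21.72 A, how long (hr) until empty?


Step 1: remaining = SOC/100 * C_total = 89.27/100 * 71.98 = 64.257 Ah
Step 2: t = remaining / I = 64.257 / 21.72 = 2.958 hr

2.958 hr


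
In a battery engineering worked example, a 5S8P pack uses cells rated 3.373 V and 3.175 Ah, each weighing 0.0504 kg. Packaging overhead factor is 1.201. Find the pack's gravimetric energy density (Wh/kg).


Step 1: V_pack = 5 * 3.373 = 16.865 V
Step 2: C_pack = 8 * 3.175 = 25.4 Ah
Step 3: E_pack = V_pack * C_pack = 16.865 * 25.4 = 428.37 Wh
Step 4: m_pack = 5 * 8 * 0.0504 * 1.201 = 2.4212 kg
Step 5: ED = E_pack / m_pack = 428.37 / 2.4212 = 176.9 Wh/kg

176.9 Wh/kg


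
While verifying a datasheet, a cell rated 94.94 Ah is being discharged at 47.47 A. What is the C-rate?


C_rate = I / capacity = 47.47 / 94.94 = 0.5C

0.5C


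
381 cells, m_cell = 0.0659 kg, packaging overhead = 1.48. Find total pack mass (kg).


Cell mass sum = 381 * 0.0659 = 25.108 kg
With overhead 1.48: m_pack = 25.108 * 1.48 = 37.16 kg

37.16 kg


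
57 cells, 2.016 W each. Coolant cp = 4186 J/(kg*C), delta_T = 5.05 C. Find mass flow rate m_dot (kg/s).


Q_total = 57 * 2.016 = 114.91 W
m_dot = Q_total / (cp * dT) = 114.91 / (4186 * 5.05) = 0.005436 kg/s

0.005436 kg/s


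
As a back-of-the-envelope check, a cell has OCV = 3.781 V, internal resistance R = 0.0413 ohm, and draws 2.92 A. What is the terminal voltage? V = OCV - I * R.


V = OCV - I*R = 3.781 - 2.92 * 0.0413 = 3.660 V

3.660 V


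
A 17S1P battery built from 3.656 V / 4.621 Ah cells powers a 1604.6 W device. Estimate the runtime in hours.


Step 1: E_pack = Ns * V_cell * Np * C_cell = 17 * 3.656 * 1 * 4.621 = 287.2 Wh
Step 2: t = E_pack / P = 287.2 / 1604.6 = 0.1790 hr

0.1790 hr


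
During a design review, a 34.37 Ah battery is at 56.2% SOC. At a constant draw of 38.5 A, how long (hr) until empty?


Step 1: remaining = SOC/100 * C_total = 56.2/100 * 34.37 = 19.316 Ah
Step 2: t = remaining / I = 19.316 / 38.5 = 0.5017 hr

0.5017 hr


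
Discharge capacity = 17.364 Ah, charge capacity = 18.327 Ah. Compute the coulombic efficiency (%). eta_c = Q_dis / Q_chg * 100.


eta_c = Q_dis / Q_chg * 100 = 17.364 / 18.327 * 100 = 94.75%

94.75%


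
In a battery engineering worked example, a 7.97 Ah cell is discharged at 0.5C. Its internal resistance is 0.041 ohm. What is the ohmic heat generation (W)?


Step 1: I = C_rate * capacity = 0.5 * 7.97 = 3.985 A
Step 2: Q = I^2 * R = 3.985^2 * 0.041 = 15.88 * 0.041 = 0.6511 W

0.6511 W


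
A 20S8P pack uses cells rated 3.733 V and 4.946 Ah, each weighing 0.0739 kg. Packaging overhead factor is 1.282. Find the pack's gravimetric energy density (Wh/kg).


Step 1: V_pack = 20 * 3.733 = 74.66 V
Step 2: C_pack = 8 * 4.946 = 39.568 Ah
Step 3: E_pack = V_pack * C_pack = 74.66 * 39.568 = 2954.1 Wh
Step 4: m_pack = 20 * 8 * 0.0739 * 1.282 = 15.158 kg
Step 5: ED = E_pack / m_pack = 2954.1 / 15.158 = 194.9 Wh/kg

194.9 Wh/kg


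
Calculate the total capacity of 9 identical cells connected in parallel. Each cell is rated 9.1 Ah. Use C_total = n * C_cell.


C_total = 9 * 9.1 = 81.9 Ah

81.9 Ah


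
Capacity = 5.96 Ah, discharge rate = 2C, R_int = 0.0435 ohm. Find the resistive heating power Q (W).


Step 1: I = C_rate * capacity = 2 * 5.96 = 11.92 A
Step 2: Q = I^2 * R = 11.92^2 * 0.0435 = 142.09 * 0.0435 = 6.181 W

6.181 W


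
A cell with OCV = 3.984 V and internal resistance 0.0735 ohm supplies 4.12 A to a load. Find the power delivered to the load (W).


Step 1: V_terminal = OCV - I*R = 3.984 - 4.12 * 0.0735 = 3.6812 V
Step 2: P_out = V_terminal * I = 3.6812 * 4.12 = 15.17 W

15.17 W


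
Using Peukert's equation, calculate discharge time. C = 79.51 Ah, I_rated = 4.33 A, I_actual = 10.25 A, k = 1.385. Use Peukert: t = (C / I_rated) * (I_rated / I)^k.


t_rated = C / I_rated = 79.51 / 4.33 = 18.363 hr
(I_rated/I)^k = (0.42244)^1.385 = 0.30317
t = t_rated * (I_rated/I)^k = 18.363 * 0.30317 = 5.567 hr

5.567 hr


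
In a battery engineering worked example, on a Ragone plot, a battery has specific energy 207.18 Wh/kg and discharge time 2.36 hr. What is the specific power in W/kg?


Specific power = 207.18 Wh/kg / 2.36 hr = 87.79 W/kg

87.79 W/kg


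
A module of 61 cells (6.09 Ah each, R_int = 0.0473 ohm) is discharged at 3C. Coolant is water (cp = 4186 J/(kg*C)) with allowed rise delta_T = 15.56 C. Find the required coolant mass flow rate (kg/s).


Step 1: I = 3 * 6.09 = 18.27 A
Step 2: Q_cell = I^2 * R = 18.27^2 * 0.0473 = 15.788 W
Step 3: Q_total = 61 * 15.788 = 963.07 W
Step 4: m_dot = Q_total / (cp * dT) = 963.07 / (4186 * 15.56) = 0.01479 kg/s

0.01479 kg/s


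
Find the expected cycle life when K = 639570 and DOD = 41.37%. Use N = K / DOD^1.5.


DOD^1.5 = 266.09
N = K / DOD^1.5 = 639570 / 266.09 = 2404

2404 cycles


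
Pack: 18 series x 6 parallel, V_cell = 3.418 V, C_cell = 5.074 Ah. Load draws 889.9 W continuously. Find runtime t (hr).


Step 1: E_pack = Ns * V_cell * Np * C_cell = 18 * 3.418 * 6 * 5.074 = 1873 Wh
Step 2: t = E_pack / P = 1873 / 889.9 = 2.105 hr

2.105 hr


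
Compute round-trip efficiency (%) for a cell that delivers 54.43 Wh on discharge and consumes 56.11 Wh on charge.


Round-trip efficiency = 54.43/56.11 * 100% = 97.01%

97.01%


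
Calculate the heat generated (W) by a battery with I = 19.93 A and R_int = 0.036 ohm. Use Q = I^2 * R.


I^2 = 397.2
Q = 397.2 * 0.036 = 14.30 W

14.30 W


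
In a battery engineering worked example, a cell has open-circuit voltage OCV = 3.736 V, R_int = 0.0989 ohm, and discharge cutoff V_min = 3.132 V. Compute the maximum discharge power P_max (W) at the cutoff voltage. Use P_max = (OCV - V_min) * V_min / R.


dV = OCV - V_min = 0.604 V (so I_max = dV / R)
P_max = dV * V_min / R = 0.604 * 3.132 / 0.0989 = 19.13 W

19.13 W


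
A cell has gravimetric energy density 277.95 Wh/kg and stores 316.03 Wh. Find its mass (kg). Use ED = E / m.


m = E / ED = 316.03 / 277.95 = 1.137 kg

1.137 kg


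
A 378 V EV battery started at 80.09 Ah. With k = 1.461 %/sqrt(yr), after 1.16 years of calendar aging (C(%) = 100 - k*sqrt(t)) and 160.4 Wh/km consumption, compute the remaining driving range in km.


Step 1: capacity retention = 100 - 1.461 * sqrt(1.16) = 100 - 1.461 * 1.077 = 98.427%
Step 2: C_now = 80.09 * 98.427/100 = 78.83 Ah
Step 3: E_pack = V * C_now = 378 * 78.83 = 29798 Wh
Step 4: range = E_pack / consumption = 29798 / 160.4 = 185.8 km

185.8 km


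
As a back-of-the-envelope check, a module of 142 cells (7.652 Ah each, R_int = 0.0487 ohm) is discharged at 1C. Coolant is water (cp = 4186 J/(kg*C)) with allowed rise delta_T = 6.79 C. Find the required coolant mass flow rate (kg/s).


Step 1: I = 1 * 7.652 = 7.652 A
Step 2: Q_cell = I^2 * R = 7.652^2 * 0.0487 = 2.8515 W
Step 3: Q_total = 142 * 2.8515 = 404.91 W
Step 4: m_dot = Q_total / (cp * dT) = 404.91 / (4186 * 6.79) = 0.01425 kg/s

0.01425 kg/s


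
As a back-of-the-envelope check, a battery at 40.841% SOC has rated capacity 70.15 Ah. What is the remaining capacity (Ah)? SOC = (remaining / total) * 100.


remaining = SOC / 100 * total = 40.841 / 100 * 70.15 = 28.65 Ah

28.65 Ah


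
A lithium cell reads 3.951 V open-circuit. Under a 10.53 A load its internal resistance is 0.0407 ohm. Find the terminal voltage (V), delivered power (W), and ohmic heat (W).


Step 1: V_terminal = OCV - I*R = 3.951 - 10.53 * 0.0407 = 3.5224 V
Step 2: P_out = V_terminal * I = 3.5224 * 10.53 = 37.09 W
Step 3: Q = I^2 * R = 10.53^2 * 0.0407 = 4.513 W

V=3.5224 V, P=37.09 W, Q=4.513 W


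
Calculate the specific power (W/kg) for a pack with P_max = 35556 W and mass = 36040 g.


Convert: m = 36040 g = 36.04 kg
SP = P / m = 35556 / 36.04 = 986.6 W/kg

986.6 W/kg
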